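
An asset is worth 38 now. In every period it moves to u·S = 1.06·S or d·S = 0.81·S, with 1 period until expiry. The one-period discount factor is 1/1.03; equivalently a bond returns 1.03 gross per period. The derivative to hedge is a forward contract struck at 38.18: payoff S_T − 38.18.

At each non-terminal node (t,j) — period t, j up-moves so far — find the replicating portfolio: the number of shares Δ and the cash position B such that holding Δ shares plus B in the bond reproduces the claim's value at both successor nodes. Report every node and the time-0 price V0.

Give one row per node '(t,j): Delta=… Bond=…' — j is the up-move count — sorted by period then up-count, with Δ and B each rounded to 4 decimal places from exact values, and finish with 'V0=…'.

(0,0): Delta=1.0000 Bond=-37.0680
V0=0.9320

No-arbitrage ⇒ martingale measure with p* = (R−d)/(u−d) = 0.8800.
At expiry t=1: V(1,0)=-7.4000, V(1,1)=2.1000
(0,0): S=38.0000. Δ = (V_up−V_dn)/(S_up−S_dn) = (2.1000−-7.4000)/(40.2800−30.7800) = 1.0000. V = [p*·2.1000 + (1−p*)·-7.4000]/1.03 = 0.9320. B = V − Δ·S = -37.0680.
Check: Δ(0,0)·S0 + B(0,0) = 0.9320 = V0.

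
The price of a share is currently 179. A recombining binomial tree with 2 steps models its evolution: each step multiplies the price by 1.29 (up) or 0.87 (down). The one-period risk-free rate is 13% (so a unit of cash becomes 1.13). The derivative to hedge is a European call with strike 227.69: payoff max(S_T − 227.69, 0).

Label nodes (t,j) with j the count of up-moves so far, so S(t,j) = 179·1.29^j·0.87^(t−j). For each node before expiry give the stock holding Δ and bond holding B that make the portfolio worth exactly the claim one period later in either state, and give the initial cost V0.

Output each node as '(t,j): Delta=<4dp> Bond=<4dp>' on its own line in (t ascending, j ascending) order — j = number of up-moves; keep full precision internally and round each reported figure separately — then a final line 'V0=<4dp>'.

(0,0): Delta=0.5114 Bond=-70.4814
(1,0): Delta=0.0000 Bond=0.0000
(1,1): Delta=0.7237 Bond=-128.6557
V0=21.0634

Under the risk-neutral measure, an up-move has probability p* = (R−d)/(u−d) = 0.6190 and values discount at R = 1.13.
Terminal values V(2,·): V(2,0)=0.0000, V(2,1)=0.0000, V(2,2)=70.1839
  t=1,j=0: stock 155.7300 → up 200.8917 (V=0.0000), down 135.4851 (V=0.0000). Price 0.0000; hedge Δ=0.0000, bond B=0.0000.
  t=1,j=1: stock 230.9100 → up 297.8739 (V=70.1839), down 200.8917 (V=0.0000). Price 38.4488; hedge Δ=0.7237, bond B=-128.6557.
  t=0,j=0: stock 179.0000 → up 230.9100 (V=38.4488), down 155.7300 (V=0.0000). Price 21.0634; hedge Δ=0.5114, bond B=-70.4814.
Root portfolio cost Δ·179+B reproduces V0=21.0634.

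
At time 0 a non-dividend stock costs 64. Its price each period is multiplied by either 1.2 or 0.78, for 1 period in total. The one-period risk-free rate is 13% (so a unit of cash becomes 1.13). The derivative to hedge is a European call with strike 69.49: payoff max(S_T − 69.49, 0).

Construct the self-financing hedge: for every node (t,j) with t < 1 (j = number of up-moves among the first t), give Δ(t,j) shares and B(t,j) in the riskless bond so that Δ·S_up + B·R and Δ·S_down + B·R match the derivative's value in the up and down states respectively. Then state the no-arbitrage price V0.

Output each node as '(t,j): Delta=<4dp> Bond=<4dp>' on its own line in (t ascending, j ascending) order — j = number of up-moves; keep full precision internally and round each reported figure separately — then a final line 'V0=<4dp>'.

Since d<R<u, set p* = (R−d)/(u−d) = 0.8333; price each node as the discounted p*-expectation of its children.
At expiry t=1: V(1,0)=0.0000, V(1,1)=7.3100
Node (0,0) S=64.0000: V=(p*·7.3100+(1−p*)·0.0000)/1.13=5.3909; Δ=(7.3100−0.0000)/(76.8000−49.9200)=0.2719; B=V−Δ·S=-12.0139
The time-0 hedge costs 5.3909, which is the no-arbitrage price.

(0,0): Delta=0.2719 Bond=-12.0139
V0=5.3909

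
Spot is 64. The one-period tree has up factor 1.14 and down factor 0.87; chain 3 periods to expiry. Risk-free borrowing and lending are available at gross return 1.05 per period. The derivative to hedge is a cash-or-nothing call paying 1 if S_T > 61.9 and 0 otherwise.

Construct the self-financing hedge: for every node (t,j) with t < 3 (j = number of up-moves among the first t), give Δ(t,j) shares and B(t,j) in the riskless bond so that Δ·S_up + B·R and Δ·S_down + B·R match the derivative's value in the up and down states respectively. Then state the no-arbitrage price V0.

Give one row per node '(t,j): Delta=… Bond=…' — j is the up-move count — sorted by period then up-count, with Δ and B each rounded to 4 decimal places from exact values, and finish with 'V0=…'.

Since d<R<u, set p* = (R−d)/(u−d) = 0.6667; price each node as the discounted p*-expectation of its children.
At expiry t=3: V(3,0)=0.0000, V(3,1)=0.0000, V(3,2)=1.0000, V(3,3)=1.0000
  t=2,j=0: stock 48.4416 → up 55.2234 (V=0.0000), down 42.1442 (V=0.0000). Price 0.0000; hedge Δ=0.0000, bond B=0.0000.
  t=2,j=1: stock 63.4752 → up 72.3617 (V=1.0000), down 55.2234 (V=0.0000). Price 0.6349; hedge Δ=0.0583, bond B=-3.0688.
  t=2,j=2: stock 83.1744 → up 94.8188 (V=1.0000), down 72.3617 (V=1.0000). Price 0.9524; hedge Δ=0.0000, bond B=0.9524.
  t=1,j=0: stock 55.6800 → up 63.4752 (V=0.6349), down 48.4416 (V=0.0000). Price 0.4031; hedge Δ=0.0422, bond B=-1.9484.
  t=1,j=1: stock 72.9600 → up 83.1744 (V=0.9524), down 63.4752 (V=0.6349). Price 0.8062; hedge Δ=0.0161, bond B=-0.3695.
  t=0,j=0: stock 64.0000 → up 72.9600 (V=0.8062), down 55.6800 (V=0.4031). Price 0.6399; hedge Δ=0.0233, bond B=-0.8532.
The time-0 hedge costs 0.6399, which is the no-arbitrage price.

(0,0): Delta=0.0233 Bond=-0.8532
(1,0): Delta=0.0422 Bond=-1.9484
(1,1): Delta=0.0161 Bond=-0.3695
(2,0): Delta=0.0000 Bond=0.0000
(2,1): Delta=0.0583 Bond=-3.0688
(2,2): Delta=0.0000 Bond=0.9524
V0=0.6399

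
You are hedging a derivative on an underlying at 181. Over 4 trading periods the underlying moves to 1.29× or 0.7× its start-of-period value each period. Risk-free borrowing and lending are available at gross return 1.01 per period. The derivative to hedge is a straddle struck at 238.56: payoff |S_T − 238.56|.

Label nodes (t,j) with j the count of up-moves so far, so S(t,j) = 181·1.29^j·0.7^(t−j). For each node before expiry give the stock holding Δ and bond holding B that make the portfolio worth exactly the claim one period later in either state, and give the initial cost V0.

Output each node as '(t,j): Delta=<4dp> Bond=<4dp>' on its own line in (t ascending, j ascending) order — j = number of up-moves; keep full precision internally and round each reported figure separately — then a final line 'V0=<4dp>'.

(0,0): Delta=-0.1567 Bond=132.7857
(1,0): Delta=-0.7580 Bond=210.2915
(1,1): Delta=0.1380 Bond=65.3077
(2,0): Delta=-1.0000 Bond=233.8594
(2,1): Delta=-0.6394 Bond=193.0067
(2,2): Delta=0.5189 Bond=-48.7904
(3,0): Delta=-1.0000 Bond=236.1980
(3,1): Delta=-1.0000 Bond=236.1980
(3,2): Delta=-0.4626 Bond=157.6686
(3,3): Delta=1.0000 Bond=-236.1980
V0=104.4174

The replicating-portfolio and risk-neutral prices coincide; use p* = (1.01−0.7)/(1.29−0.7) = 0.5254 for the latter.
Terminal payoffs: V(4,0)=195.1019, V(4,1)=158.4729, V(4,2)=90.9710, V(4,3)=33.4255, V(4,4)=262.6704
(3,0): S=62.0830. Δ = (V_up−V_dn)/(S_up−S_dn) = (158.4729−195.1019)/(80.0871−43.4581) = -1.0000. V = [p*·158.4729 + (1−p*)·195.1019]/1.01 = 174.1150. B = V − Δ·S = 236.1980.
(3,1): S=114.4101. Δ = (V_up−V_dn)/(S_up−S_dn) = (90.9710−158.4729)/(147.5890−80.0871) = -1.0000. V = [p*·90.9710 + (1−p*)·158.4729]/1.01 = 121.7879. B = V − Δ·S = 236.1980.
(3,2): S=210.8415. Δ = (V_up−V_dn)/(S_up−S_dn) = (33.4255−90.9710)/(271.9855−147.5890) = -0.4626. V = [p*·33.4255 + (1−p*)·90.9710]/1.01 = 60.1339. B = V − Δ·S = 157.6686.
(3,3): S=388.5507. Δ = (V_up−V_dn)/(S_up−S_dn) = (262.6704−33.4255)/(501.2304−271.9855) = 1.0000. V = [p*·262.6704 + (1−p*)·33.4255]/1.01 = 152.3527. B = V − Δ·S = -236.1980.
(2,0): S=88.6900. Δ = (V_up−V_dn)/(S_up−S_dn) = (121.7879−174.1150)/(114.4101−62.0830) = -1.0000. V = [p*·121.7879 + (1−p*)·174.1150]/1.01 = 145.1694. B = V − Δ·S = 233.8594.
(2,1): S=163.4430. Δ = (V_up−V_dn)/(S_up−S_dn) = (60.1339−121.7879)/(210.8415−114.4101) = -0.6394. V = [p*·60.1339 + (1−p*)·121.7879]/1.01 = 88.5083. B = V − Δ·S = 193.0067.
(2,2): S=301.2021. Δ = (V_up−V_dn)/(S_up−S_dn) = (152.3527−60.1339)/(388.5507−210.8415) = 0.5189. V = [p*·152.3527 + (1−p*)·60.1339]/1.01 = 107.5127. B = V − Δ·S = -48.7904.
(1,0): S=126.7000. Δ = (V_up−V_dn)/(S_up−S_dn) = (88.5083−145.1694)/(163.4430−88.6900) = -0.7580. V = [p*·88.5083 + (1−p*)·145.1694]/1.01 = 114.2558. B = V − Δ·S = 210.2915.
(1,1): S=233.4900. Δ = (V_up−V_dn)/(S_up−S_dn) = (107.5127−88.5083)/(301.2021−163.4430) = 0.1380. V = [p*·107.5127 + (1−p*)·88.5083]/1.01 = 97.5185. B = V − Δ·S = 65.3077.
(0,0): S=181.0000. Δ = (V_up−V_dn)/(S_up−S_dn) = (97.5185−114.2558)/(233.4900−126.7000) = -0.1567. V = [p*·97.5185 + (1−p*)·114.2558]/1.01 = 104.4174. B = V − Δ·S = 132.7857.
The time-0 hedge costs 104.4174, which is the no-arbitrage price.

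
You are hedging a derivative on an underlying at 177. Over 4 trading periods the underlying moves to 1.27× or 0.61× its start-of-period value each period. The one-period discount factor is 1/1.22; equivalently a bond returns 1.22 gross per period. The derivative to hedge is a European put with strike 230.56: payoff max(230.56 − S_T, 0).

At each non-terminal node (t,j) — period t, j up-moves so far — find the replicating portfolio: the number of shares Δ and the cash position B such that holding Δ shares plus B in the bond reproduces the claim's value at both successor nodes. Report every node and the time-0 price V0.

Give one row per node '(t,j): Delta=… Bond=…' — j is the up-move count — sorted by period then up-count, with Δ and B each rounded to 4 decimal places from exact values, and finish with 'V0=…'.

Since d<R<u, set p* = (R−d)/(u−d) = 0.9242; price each node as the discounted p*-expectation of its children.
At expiry t=4: V(4,0)=206.0529, V(4,1)=179.5369, V(4,2)=124.3317, V(4,3)=9.3961, V(4,4)=0.0000
(3,0): S=40.1756. Δ = (V_up−V_dn)/(S_up−S_dn) = (179.5369−206.0529)/(51.0231−24.5071) = -1.0000. V = [p*·179.5369 + (1−p*)·206.0529]/1.22 = 148.8080. B = V − Δ·S = 188.9836.
(3,1): S=83.6444. Δ = (V_up−V_dn)/(S_up−S_dn) = (124.3317−179.5369)/(106.2283−51.0231) = -1.0000. V = [p*·124.3317 + (1−p*)·179.5369]/1.22 = 105.3392. B = V − Δ·S = 188.9836.
(3,2): S=174.1448. Δ = (V_up−V_dn)/(S_up−S_dn) = (9.3961−124.3317)/(221.1639−106.2283) = -1.0000. V = [p*·9.3961 + (1−p*)·124.3317]/1.22 = 14.8388. B = V − Δ·S = 188.9836.
(3,3): S=362.5638. Δ = (V_up−V_dn)/(S_up−S_dn) = (0.0000−9.3961)/(460.4560−221.1639) = -0.0393. V = [p*·0.0000 + (1−p*)·9.3961]/1.22 = 0.5835. B = V − Δ·S = 14.8200.
(2,0): S=65.8617. Δ = (V_up−V_dn)/(S_up−S_dn) = (105.3392−148.8080)/(83.6444−40.1756) = -1.0000. V = [p*·105.3392 + (1−p*)·148.8080]/1.22 = 89.0429. B = V − Δ·S = 154.9046.
(2,1): S=137.1219. Δ = (V_up−V_dn)/(S_up−S_dn) = (14.8388−105.3392)/(174.1448−83.6444) = -1.0000. V = [p*·14.8388 + (1−p*)·105.3392]/1.22 = 17.7827. B = V − Δ·S = 154.9046.
(2,2): S=285.4833. Δ = (V_up−V_dn)/(S_up−S_dn) = (0.5835−14.8388)/(362.5638−174.1448) = -0.0757. V = [p*·0.5835 + (1−p*)·14.8388]/1.22 = 1.3635. B = V − Δ·S = 22.9624.
(1,0): S=107.9700. Δ = (V_up−V_dn)/(S_up−S_dn) = (17.7827−89.0429)/(137.1219−65.8617) = -1.0000. V = [p*·17.7827 + (1−p*)·89.0429]/1.22 = 19.0010. B = V − Δ·S = 126.9710.
(1,1): S=224.7900. Δ = (V_up−V_dn)/(S_up−S_dn) = (1.3635−17.7827)/(285.4833−137.1219) = -0.1107. V = [p*·1.3635 + (1−p*)·17.7827]/1.22 = 2.1372. B = V − Δ·S = 27.0148.
(0,0): S=177.0000. Δ = (V_up−V_dn)/(S_up−S_dn) = (2.1372−19.0010)/(224.7900−107.9700) = -0.1444. V = [p*·2.1372 + (1−p*)·19.0010]/1.22 = 2.7990. B = V − Δ·S = 28.3502.
Each (Δ,B) replicates both successor values, so the strategy is self-financing and V0 is arbitrage-free.

(0,0): Delta=-0.1444 Bond=28.3502
(1,0): Delta=-1.0000 Bond=126.9710
(1,1): Delta=-0.1107 Bond=27.0148
(2,0): Delta=-1.0000 Bond=154.9046
(2,1): Delta=-1.0000 Bond=154.9046
(2,2): Delta=-0.0757 Bond=22.9624
(3,0): Delta=-1.0000 Bond=188.9836
(3,1): Delta=-1.0000 Bond=188.9836
(3,2): Delta=-1.0000 Bond=188.9836
(3,3): Delta=-0.0393 Bond=14.8200
V0=2.7990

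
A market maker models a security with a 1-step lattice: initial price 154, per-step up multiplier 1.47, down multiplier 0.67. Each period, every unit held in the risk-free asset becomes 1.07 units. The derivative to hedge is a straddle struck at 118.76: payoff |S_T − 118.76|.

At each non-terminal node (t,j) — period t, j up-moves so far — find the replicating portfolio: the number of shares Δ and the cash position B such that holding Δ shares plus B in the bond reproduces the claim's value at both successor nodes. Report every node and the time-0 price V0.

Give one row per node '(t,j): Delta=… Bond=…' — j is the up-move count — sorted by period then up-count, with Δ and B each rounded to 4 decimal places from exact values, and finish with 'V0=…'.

Risk-neutral probability p* = (R−d)/(u−d) = (1.07−0.67)/(1.47−0.67) = 0.5000.
Terminal values V(1,·): V(1,0)=15.5800, V(1,1)=107.6200
Node (0,0) S=154.0000: V=(p*·107.6200+(1−p*)·15.5800)/1.07=57.5701; Δ=(107.6200−15.5800)/(226.3800−103.1800)=0.7471; B=V−Δ·S=-57.4799
Check: Δ(0,0)·S0 + B(0,0) = 57.5701 = V0.

(0,0): Delta=0.7471 Bond=-57.4799
V0=57.5701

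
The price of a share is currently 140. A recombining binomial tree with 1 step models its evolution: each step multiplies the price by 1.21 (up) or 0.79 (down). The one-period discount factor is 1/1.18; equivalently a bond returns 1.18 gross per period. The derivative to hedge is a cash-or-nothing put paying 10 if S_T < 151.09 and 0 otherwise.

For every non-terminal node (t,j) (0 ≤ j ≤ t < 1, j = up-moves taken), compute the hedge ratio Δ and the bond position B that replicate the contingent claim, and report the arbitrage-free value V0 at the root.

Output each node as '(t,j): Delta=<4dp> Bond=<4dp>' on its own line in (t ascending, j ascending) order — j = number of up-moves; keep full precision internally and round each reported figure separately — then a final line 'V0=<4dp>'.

No-arbitrage ⇒ martingale measure with p* = (R−d)/(u−d) = 0.9286.
Terminal values V(1,·): V(1,0)=10.0000, V(1,1)=0.0000
Node (0,0) S=140.0000: V=(p*·0.0000+(1−p*)·10.0000)/1.18=0.6053; Δ=(0.0000−10.0000)/(169.4000−110.6000)=-0.1701; B=V−Δ·S=24.4149
Self-financing check: at every node Δ·S+B equals the discounted successor values.

(0,0): Delta=-0.1701 Bond=24.4149
V0=0.6053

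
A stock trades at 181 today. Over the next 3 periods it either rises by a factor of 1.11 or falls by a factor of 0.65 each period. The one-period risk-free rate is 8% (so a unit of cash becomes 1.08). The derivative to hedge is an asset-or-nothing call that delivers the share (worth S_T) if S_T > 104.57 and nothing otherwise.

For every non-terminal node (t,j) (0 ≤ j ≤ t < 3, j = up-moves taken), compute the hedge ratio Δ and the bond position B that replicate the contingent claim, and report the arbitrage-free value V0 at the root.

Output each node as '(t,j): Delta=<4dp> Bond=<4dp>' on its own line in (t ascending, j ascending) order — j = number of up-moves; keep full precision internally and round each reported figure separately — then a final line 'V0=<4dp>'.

(0,0): Delta=1.1050 Bond=-19.8256
(1,0): Delta=2.3183 Bond=-164.1559
(1,1): Delta=1.0555 Bond=-11.4527
(2,0): Delta=0.0000 Bond=0.0000
(2,1): Delta=2.4130 Bond=-189.6573
(2,2): Delta=1.0000 Bond=0.0000
V0=180.1853

Since d<R<u, set p* = (R−d)/(u−d) = 0.9348; price each node as the discounted p*-expectation of its children.
Terminal values V(3,·): V(3,0)=0.0000, V(3,1)=0.0000, V(3,2)=144.9566, V(3,3)=247.5412
(2,0): S=76.4725. Δ = (V_up−V_dn)/(S_up−S_dn) = (0.0000−0.0000)/(84.8845−49.7071) = 0.0000. V = [p*·0.0000 + (1−p*)·0.0000]/1.08 = 0.0000. B = V − Δ·S = 0.0000.
(2,1): S=130.5915. Δ = (V_up−V_dn)/(S_up−S_dn) = (144.9566−0.0000)/(144.9566−84.8845) = 2.4130. V = [p*·144.9566 + (1−p*)·0.0000]/1.08 = 125.4656. B = V − Δ·S = -189.6573.
(2,2): S=223.0101. Δ = (V_up−V_dn)/(S_up−S_dn) = (247.5412−144.9566)/(247.5412−144.9566) = 1.0000. V = [p*·247.5412 + (1−p*)·144.9566]/1.08 = 223.0101. B = V − Δ·S = 0.0000.
(1,0): S=117.6500. Δ = (V_up−V_dn)/(S_up−S_dn) = (125.4656−0.0000)/(130.5915−76.4725) = 2.3183. V = [p*·125.4656 + (1−p*)·0.0000]/1.08 = 108.5954. B = V − Δ·S = -164.1559.
(1,1): S=200.9100. Δ = (V_up−V_dn)/(S_up−S_dn) = (223.0101−125.4656)/(223.0101−130.5915) = 1.0555. V = [p*·223.0101 + (1−p*)·125.4656]/1.08 = 200.6005. B = V − Δ·S = -11.4527.
(0,0): S=181.0000. Δ = (V_up−V_dn)/(S_up−S_dn) = (200.6005−108.5954)/(200.9100−117.6500) = 1.1050. V = [p*·200.6005 + (1−p*)·108.5954]/1.08 = 180.1853. B = V − Δ·S = -19.8256.
Self-financing check: at every node Δ·S+B equals the discounted successor values.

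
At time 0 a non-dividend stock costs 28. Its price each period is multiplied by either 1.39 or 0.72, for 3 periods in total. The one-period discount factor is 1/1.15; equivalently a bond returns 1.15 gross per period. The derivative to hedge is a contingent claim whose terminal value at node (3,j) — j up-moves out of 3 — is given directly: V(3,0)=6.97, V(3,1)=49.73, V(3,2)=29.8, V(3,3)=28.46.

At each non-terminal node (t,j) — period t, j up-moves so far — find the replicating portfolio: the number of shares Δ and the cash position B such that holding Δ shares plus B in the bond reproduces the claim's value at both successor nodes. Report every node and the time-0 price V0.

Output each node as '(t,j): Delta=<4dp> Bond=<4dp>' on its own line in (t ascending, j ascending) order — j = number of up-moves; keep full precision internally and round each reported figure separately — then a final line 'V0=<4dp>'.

Since d<R<u, set p* = (R−d)/(u−d) = 0.6418; price each node as the discounted p*-expectation of its children.
Terminal payoffs: V(3,0)=6.9700, V(3,1)=49.7300, V(3,2)=29.8000, V(3,3)=28.4600
(2,0): S=14.5152. Δ = (V_up−V_dn)/(S_up−S_dn) = (49.7300−6.9700)/(20.1761−10.4509) = 4.3968. V = [p*·49.7300 + (1−p*)·6.9700]/1.15 = 29.9243. B = V − Δ·S = -33.8966.
(2,1): S=28.0224. Δ = (V_up−V_dn)/(S_up−S_dn) = (29.8000−49.7300)/(38.9511−20.1761) = -1.0615. V = [p*·29.8000 + (1−p*)·49.7300]/1.15 = 32.1210. B = V − Δ·S = 61.8672.
(2,2): S=54.0988. Δ = (V_up−V_dn)/(S_up−S_dn) = (28.4600−29.8000)/(75.1973−38.9511) = -0.0370. V = [p*·28.4600 + (1−p*)·29.8000]/1.15 = 25.1652. B = V − Δ·S = 27.1652.
(1,0): S=20.1600. Δ = (V_up−V_dn)/(S_up−S_dn) = (32.1210−29.9243)/(28.0224−14.5152) = 0.1626. V = [p*·32.1210 + (1−p*)·29.9243]/1.15 = 27.2471. B = V − Δ·S = 23.9685.
(1,1): S=38.9200. Δ = (V_up−V_dn)/(S_up−S_dn) = (25.1652−32.1210)/(54.0988−28.0224) = -0.2667. V = [p*·25.1652 + (1−p*)·32.1210]/1.15 = 24.0494. B = V − Δ·S = 34.4311.
(0,0): S=28.0000. Δ = (V_up−V_dn)/(S_up−S_dn) = (24.0494−27.2471)/(38.9200−20.1600) = -0.1704. V = [p*·24.0494 + (1−p*)·27.2471]/1.15 = 21.9086. B = V − Δ·S = 26.6811.
Check: Δ(0,0)·S0 + B(0,0) = 21.9086 = V0.

(0,0): Delta=-0.1704 Bond=26.6811
(1,0): Delta=0.1626 Bond=23.9685
(1,1): Delta=-0.2667 Bond=34.4311
(2,0): Delta=4.3968 Bond=-33.8966
(2,1): Delta=-1.0615 Bond=61.8672
(2,2): Delta=-0.0370 Bond=27.1652
V0=21.9086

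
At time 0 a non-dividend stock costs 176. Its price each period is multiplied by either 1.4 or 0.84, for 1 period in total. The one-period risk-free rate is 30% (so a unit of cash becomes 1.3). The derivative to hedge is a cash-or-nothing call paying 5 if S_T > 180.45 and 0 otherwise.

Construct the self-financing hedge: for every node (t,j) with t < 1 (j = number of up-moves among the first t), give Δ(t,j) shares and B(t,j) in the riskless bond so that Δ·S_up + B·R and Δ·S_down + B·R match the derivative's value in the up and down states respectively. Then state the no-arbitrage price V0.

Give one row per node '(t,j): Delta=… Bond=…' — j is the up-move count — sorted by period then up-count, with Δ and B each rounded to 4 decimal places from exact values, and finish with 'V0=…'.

The replicating-portfolio and risk-neutral prices coincide; use p* = (1.3−0.84)/(1.4−0.84) = 0.8214 for the latter.
Terminal values V(1,·): V(1,0)=0.0000, V(1,1)=5.0000
  t=0,j=0: stock 176.0000 → up 246.4000 (V=5.0000), down 147.8400 (V=0.0000). Price 3.1593; hedge Δ=0.0507, bond B=-5.7692.
Root portfolio cost Δ·176+B reproduces V0=3.1593.

(0,0): Delta=0.0507 Bond=-5.7692
V0=3.1593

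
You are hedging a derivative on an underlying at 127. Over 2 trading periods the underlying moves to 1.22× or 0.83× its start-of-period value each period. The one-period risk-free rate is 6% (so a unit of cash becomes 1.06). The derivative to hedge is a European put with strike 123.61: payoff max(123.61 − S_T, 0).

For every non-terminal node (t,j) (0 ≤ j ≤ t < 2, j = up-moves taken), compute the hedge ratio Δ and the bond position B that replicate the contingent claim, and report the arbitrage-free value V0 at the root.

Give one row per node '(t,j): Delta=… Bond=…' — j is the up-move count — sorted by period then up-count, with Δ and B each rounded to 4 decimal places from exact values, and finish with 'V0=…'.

The replicating-portfolio and risk-neutral prices coincide; use p* = (1.06−0.83)/(1.22−0.83) = 0.5897 for the latter.
Terminal values V(2,·): V(2,0)=36.1197, V(2,1)=0.0000, V(2,2)=0.0000
Node (1,0) S=105.4100: V=(p*·0.0000+(1−p*)·36.1197)/1.06=13.9796; Δ=(0.0000−36.1197)/(128.6002−87.4903)=-0.8786; B=V−Δ·S=106.5942
Node (1,1) S=154.9400: V=(p*·0.0000+(1−p*)·0.0000)/1.06=0.0000; Δ=(0.0000−0.0000)/(189.0268−128.6002)=0.0000; B=V−Δ·S=0.0000
Node (0,0) S=127.0000: V=(p*·0.0000+(1−p*)·13.9796)/1.06=5.4106; Δ=(0.0000−13.9796)/(154.9400−105.4100)=-0.2822; B=V−Δ·S=41.2556
Check: Δ(0,0)·S0 + B(0,0) = 5.4106 = V0.

(0,0): Delta=-0.2822 Bond=41.2556
(1,0): Delta=-0.8786 Bond=106.5942
(1,1): Delta=0.0000 Bond=0.0000
V0=5.4106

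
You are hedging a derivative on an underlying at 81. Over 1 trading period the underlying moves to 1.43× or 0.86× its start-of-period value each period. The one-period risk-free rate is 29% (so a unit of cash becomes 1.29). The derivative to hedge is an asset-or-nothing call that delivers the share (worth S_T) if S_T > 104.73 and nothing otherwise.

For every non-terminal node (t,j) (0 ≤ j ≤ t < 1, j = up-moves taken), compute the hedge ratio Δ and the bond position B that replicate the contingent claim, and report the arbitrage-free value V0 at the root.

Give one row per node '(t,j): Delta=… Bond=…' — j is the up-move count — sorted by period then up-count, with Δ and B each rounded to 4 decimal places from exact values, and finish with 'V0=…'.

(0,0): Delta=2.5088 Bond=-135.4737
V0=67.7368

No-arbitrage ⇒ martingale measure with p* = (R−d)/(u−d) = 0.7544.
Payoff layer (t=1): V(1,0)=0.0000, V(1,1)=115.8300
  t=0,j=0: stock 81.0000 → up 115.8300 (V=115.8300), down 69.6600 (V=0.0000). Price 67.7368; hedge Δ=2.5088, bond B=-135.4737.
The time-0 hedge costs 67.7368, which is the no-arbitrage price.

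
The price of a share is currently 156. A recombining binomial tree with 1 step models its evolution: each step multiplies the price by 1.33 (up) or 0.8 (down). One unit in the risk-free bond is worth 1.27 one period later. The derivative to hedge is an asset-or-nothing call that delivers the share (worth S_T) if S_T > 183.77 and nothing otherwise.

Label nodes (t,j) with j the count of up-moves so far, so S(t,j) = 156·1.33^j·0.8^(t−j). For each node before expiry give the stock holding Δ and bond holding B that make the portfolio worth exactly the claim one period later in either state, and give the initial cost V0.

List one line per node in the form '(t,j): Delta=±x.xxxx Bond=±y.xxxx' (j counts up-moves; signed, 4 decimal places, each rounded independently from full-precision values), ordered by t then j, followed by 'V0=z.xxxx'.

Under the risk-neutral measure, an up-move has probability p* = (R−d)/(u−d) = 0.8868 and values discount at R = 1.27.
At expiry t=1: V(1,0)=0.0000, V(1,1)=207.4800
  t=0,j=0: stock 156.0000 → up 207.4800 (V=207.4800), down 124.8000 (V=0.0000). Price 144.8754; hedge Δ=2.5094, bond B=-246.5963.
Each (Δ,B) replicates both successor values, so the strategy is self-financing and V0 is arbitrage-free.

(0,0): Delta=2.5094 Bond=-246.5963
V0=144.8754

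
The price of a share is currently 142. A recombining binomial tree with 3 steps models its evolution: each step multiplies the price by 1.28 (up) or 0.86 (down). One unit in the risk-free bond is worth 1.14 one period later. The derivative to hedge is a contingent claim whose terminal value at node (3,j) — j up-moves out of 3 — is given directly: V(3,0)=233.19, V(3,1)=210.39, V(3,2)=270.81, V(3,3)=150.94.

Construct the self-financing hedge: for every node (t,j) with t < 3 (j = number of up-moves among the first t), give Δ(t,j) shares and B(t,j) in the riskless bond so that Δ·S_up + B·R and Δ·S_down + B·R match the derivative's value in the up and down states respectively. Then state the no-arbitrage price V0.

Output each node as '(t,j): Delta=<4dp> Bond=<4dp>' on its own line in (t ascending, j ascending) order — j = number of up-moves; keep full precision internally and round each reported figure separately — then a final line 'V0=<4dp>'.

Since d<R<u, set p* = (R−d)/(u−d) = 0.6667; price each node as the discounted p*-expectation of its children.
Terminal payoffs: V(3,0)=233.1900, V(3,1)=210.3900, V(3,2)=270.8100, V(3,3)=150.9400
Node (2,0) S=105.0232: V=(p*·210.3900+(1−p*)·233.1900)/1.14=191.2193; Δ=(210.3900−233.1900)/(134.4297−90.3200)=-0.5169; B=V−Δ·S=245.5050
Node (2,1) S=156.3136: V=(p*·270.8100+(1−p*)·210.3900)/1.14=219.8860; Δ=(270.8100−210.3900)/(200.0814−134.4297)=0.9203; B=V−Δ·S=76.0288
Node (2,2) S=232.6528: V=(p*·150.9400+(1−p*)·270.8100)/1.14=167.4532; Δ=(150.9400−270.8100)/(297.7956−200.0814)=-1.2267; B=V−Δ·S=452.8580
Node (1,0) S=122.1200: V=(p*·219.8860+(1−p*)·191.2193)/1.14=184.5004; Δ=(219.8860−191.2193)/(156.3136−105.0232)=0.5589; B=V−Δ·S=116.2464
Node (1,1) S=181.7600: V=(p*·167.4532+(1−p*)·219.8860)/1.14=162.2200; Δ=(167.4532−219.8860)/(232.6528−156.3136)=-0.6868; B=V−Δ·S=287.0599
Node (0,0) S=142.0000: V=(p*·162.2200+(1−p*)·184.5004)/1.14=148.8130; Δ=(162.2200−184.5004)/(181.7600−122.1200)=-0.3736; B=V−Δ·S=201.8614
The time-0 hedge costs 148.8130, which is the no-arbitrage price.

(0,0): Delta=-0.3736 Bond=201.8614
(1,0): Delta=0.5589 Bond=116.2464
(1,1): Delta=-0.6868 Bond=287.0599
(2,0): Delta=-0.5169 Bond=245.5050
(2,1): Delta=0.9203 Bond=76.0288
(2,2): Delta=-1.2267 Bond=452.8580
V0=148.8130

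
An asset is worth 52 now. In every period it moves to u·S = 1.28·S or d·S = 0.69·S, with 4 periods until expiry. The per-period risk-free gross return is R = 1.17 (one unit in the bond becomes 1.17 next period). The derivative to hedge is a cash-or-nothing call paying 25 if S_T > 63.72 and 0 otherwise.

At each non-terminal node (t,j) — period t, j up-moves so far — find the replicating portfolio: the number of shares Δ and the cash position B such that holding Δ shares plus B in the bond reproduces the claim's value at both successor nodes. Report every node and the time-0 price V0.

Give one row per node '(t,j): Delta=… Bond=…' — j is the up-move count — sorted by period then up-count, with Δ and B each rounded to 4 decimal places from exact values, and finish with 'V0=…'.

(0,0): Delta=0.1884 Bond=1.4079
(1,0): Delta=0.5710 Bond=-12.0825
(1,1): Delta=0.1411 Bond=4.7936
(2,0): Delta=0.0000 Bond=0.0000
(2,1): Delta=0.6415 Bond=-17.3762
(2,2): Delta=0.0793 Bond=10.8759
(3,0): Delta=0.0000 Bond=0.0000
(3,1): Delta=0.0000 Bond=0.0000
(3,2): Delta=0.7208 Bond=-24.9891
(3,3): Delta=0.0000 Bond=21.3675
V0=11.2021

Since d<R<u, set p* = (R−d)/(u−d) = 0.8136; price each node as the discounted p*-expectation of its children.
At expiry t=4: V(4,0)=0.0000, V(4,1)=0.0000, V(4,2)=0.0000, V(4,3)=25.0000, V(4,4)=25.0000
  t=3,j=0: stock 17.0825 → up 21.8656 (V=0.0000), down 11.7869 (V=0.0000). Price 0.0000; hedge Δ=0.0000, bond B=0.0000.
  t=3,j=1: stock 31.6892 → up 40.5622 (V=0.0000), down 21.8656 (V=0.0000). Price 0.0000; hedge Δ=0.0000, bond B=0.0000.
  t=3,j=2: stock 58.7858 → up 75.2458 (V=25.0000), down 40.5622 (V=0.0000). Price 17.3837; hedge Δ=0.7208, bond B=-24.9891.
  t=3,j=3: stock 109.0519 → up 139.5864 (V=25.0000), down 75.2458 (V=25.0000). Price 21.3675; hedge Δ=0.0000, bond B=21.3675.
  t=2,j=0: stock 24.7572 → up 31.6892 (V=0.0000), down 17.0825 (V=0.0000). Price 0.0000; hedge Δ=0.0000, bond B=0.0000.
  t=2,j=1: stock 45.9264 → up 58.7858 (V=17.3837), down 31.6892 (V=0.0000). Price 12.0878; hedge Δ=0.6415, bond B=-17.3762.
  t=2,j=2: stock 85.1968 → up 109.0519 (V=21.3675), down 58.7858 (V=17.3837). Price 17.6280; hedge Δ=0.0793, bond B=10.8759.
  t=1,j=0: stock 35.8800 → up 45.9264 (V=12.0878), down 24.7572 (V=0.0000). Price 8.4052; hedge Δ=0.5710, bond B=-12.0825.
  t=1,j=1: stock 66.5600 → up 85.1968 (V=17.6280), down 45.9264 (V=12.0878). Price 14.1838; hedge Δ=0.1411, bond B=4.7936.
  t=0,j=0: stock 52.0000 → up 66.5600 (V=14.1838), down 35.8800 (V=8.4052). Price 11.2021; hedge Δ=0.1884, bond B=1.4079.
Self-financing check: at every node Δ·S+B equals the discounted successor values.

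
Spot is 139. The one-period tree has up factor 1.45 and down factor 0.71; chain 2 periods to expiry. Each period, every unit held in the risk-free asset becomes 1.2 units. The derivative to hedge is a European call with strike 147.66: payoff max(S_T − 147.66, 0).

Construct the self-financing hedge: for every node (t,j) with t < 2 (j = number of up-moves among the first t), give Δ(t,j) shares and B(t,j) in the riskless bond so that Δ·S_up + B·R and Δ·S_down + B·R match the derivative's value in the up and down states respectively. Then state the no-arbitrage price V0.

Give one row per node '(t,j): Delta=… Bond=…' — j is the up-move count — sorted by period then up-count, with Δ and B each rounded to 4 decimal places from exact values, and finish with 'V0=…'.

(0,0): Delta=0.7757 Bond=-63.7910
(1,0): Delta=0.0000 Bond=0.0000
(1,1): Delta=0.9694 Bond=-115.6049
V0=44.0248

The replicating-portfolio and risk-neutral prices coincide; use p* = (1.2−0.71)/(1.45−0.71) = 0.6622 for the latter.
Payoff layer (t=2): V(2,0)=0.0000, V(2,1)=0.0000, V(2,2)=144.5875
  t=1,j=0: stock 98.6900 → up 143.1005 (V=0.0000), down 70.0699 (V=0.0000). Price 0.0000; hedge Δ=0.0000, bond B=0.0000.
  t=1,j=1: stock 201.5500 → up 292.2475 (V=144.5875), down 143.1005 (V=0.0000). Price 79.7836; hedge Δ=0.9694, bond B=-115.6049.
  t=0,j=0: stock 139.0000 → up 201.5500 (V=79.7836), down 98.6900 (V=0.0000). Price 44.0248; hedge Δ=0.7757, bond B=-63.7910.
Root portfolio cost Δ·139+B reproduces V0=44.0248.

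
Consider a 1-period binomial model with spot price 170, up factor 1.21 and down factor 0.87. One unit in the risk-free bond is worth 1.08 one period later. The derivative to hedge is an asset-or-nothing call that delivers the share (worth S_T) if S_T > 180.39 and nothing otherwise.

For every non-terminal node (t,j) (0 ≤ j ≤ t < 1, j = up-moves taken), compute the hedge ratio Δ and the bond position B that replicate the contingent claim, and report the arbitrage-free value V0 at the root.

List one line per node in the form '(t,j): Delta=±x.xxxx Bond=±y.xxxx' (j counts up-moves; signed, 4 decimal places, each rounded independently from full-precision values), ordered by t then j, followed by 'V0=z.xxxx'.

(0,0): Delta=3.5588 Bond=-487.3611
V0=117.6389

No-arbitrage ⇒ martingale measure with p* = (R−d)/(u−d) = 0.6176.
Terminal values V(1,·): V(1,0)=0.0000, V(1,1)=205.7000
Node (0,0) S=170.0000: V=(p*·205.7000+(1−p*)·0.0000)/1.08=117.6389; Δ=(205.7000−0.0000)/(205.7000−147.9000)=3.5588; B=V−Δ·S=-487.3611
Check: Δ(0,0)·S0 + B(0,0) = 117.6389 = V0.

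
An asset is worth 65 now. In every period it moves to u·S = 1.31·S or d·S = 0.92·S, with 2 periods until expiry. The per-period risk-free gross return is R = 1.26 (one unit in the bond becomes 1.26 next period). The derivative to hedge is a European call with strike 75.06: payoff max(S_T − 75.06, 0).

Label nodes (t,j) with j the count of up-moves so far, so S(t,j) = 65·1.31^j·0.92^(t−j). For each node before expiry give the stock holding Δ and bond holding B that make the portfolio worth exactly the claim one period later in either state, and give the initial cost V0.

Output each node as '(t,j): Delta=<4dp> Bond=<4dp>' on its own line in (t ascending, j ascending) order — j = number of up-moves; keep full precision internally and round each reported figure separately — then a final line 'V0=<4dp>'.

The replicating-portfolio and risk-neutral prices coincide; use p* = (1.26−0.92)/(1.31−0.92) = 0.8718 for the latter.
At expiry t=2: V(2,0)=0.0000, V(2,1)=3.2780, V(2,2)=36.4865
  t=1,j=0: stock 59.8000 → up 78.3380 (V=3.2780), down 55.0160 (V=0.0000). Price 2.2681; hedge Δ=0.1406, bond B=-6.1371.
  t=1,j=1: stock 85.1500 → up 111.5465 (V=36.4865), down 78.3380 (V=3.2780). Price 25.5786; hedge Δ=1.0000, bond B=-59.5714.
  t=0,j=0: stock 65.0000 → up 85.1500 (V=25.5786), down 59.8000 (V=2.2681). Price 17.9286; hedge Δ=0.9195, bond B=-41.8420.
Self-financing check: at every node Δ·S+B equals the discounted successor values.

(0,0): Delta=0.9195 Bond=-41.8420
(1,0): Delta=0.1406 Bond=-6.1371
(1,1): Delta=1.0000 Bond=-59.5714
V0=17.9286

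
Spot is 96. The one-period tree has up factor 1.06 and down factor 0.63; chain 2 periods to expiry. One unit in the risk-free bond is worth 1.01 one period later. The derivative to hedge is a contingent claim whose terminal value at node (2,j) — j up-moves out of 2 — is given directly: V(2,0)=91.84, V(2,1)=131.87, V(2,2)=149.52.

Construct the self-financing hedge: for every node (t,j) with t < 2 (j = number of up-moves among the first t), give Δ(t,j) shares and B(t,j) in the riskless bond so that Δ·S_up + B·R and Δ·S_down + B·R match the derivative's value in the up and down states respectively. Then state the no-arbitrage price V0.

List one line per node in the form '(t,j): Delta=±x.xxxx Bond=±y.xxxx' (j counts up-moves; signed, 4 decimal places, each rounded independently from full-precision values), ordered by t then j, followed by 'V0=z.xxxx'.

Since d<R<u, set p* = (R−d)/(u−d) = 0.8837; price each node as the discounted p*-expectation of its children.
Terminal payoffs: V(2,0)=91.8400, V(2,1)=131.8700, V(2,2)=149.5200
  t=1,j=0: stock 60.4800 → up 64.1088 (V=131.8700), down 38.1024 (V=91.8400). Price 125.9558; hedge Δ=1.5392, bond B=32.8628.
  t=1,j=1: stock 101.7600 → up 107.8656 (V=149.5200), down 64.1088 (V=131.8700). Price 146.0076; hedge Δ=0.4034, bond B=104.9611.
  t=0,j=0: stock 96.0000 → up 101.7600 (V=146.0076), down 60.4800 (V=125.9558). Price 142.2535; hedge Δ=0.4858, bond B=95.6213.
Root portfolio cost Δ·96+B reproduces V0=142.2535.

(0,0): Delta=0.4858 Bond=95.6213
(1,0): Delta=1.5392 Bond=32.8628
(1,1): Delta=0.4034 Bond=104.9611
V0=142.2535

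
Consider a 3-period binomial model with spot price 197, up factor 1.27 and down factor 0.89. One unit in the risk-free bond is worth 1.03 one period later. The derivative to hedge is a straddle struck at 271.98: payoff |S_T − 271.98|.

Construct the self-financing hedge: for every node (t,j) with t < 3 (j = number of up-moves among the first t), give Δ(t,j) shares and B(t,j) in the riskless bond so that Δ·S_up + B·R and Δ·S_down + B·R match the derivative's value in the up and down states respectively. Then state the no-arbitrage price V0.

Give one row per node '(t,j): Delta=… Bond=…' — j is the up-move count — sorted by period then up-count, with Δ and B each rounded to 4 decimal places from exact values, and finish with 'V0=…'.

(0,0): Delta=-0.4606 Bond=159.7671
(1,0): Delta=-0.8839 Bond=238.7830
(1,1): Delta=0.0480 Bond=37.3207
(2,0): Delta=-1.0000 Bond=264.0583
(2,1): Delta=-0.7445 Bond=214.8979
(2,2): Delta=1.0000 Bond=-264.0583
V0=69.0291

Risk-neutral probability p* = (R−d)/(u−d) = (1.03−0.89)/(1.27−0.89) = 0.3684.
At expiry t=3: V(3,0)=133.1011, V(3,1)=73.8045, V(3,2)=10.8098, V(3,3)=131.5515
Node (2,0) S=156.0437: V=(p*·73.8045+(1−p*)·133.1011)/1.03=108.0146; Δ=(73.8045−133.1011)/(198.1755−138.8789)=-1.0000; B=V−Δ·S=264.0583
Node (2,1) S=222.6691: V=(p*·10.8098+(1−p*)·73.8045)/1.03=49.1222; Δ=(10.8098−73.8045)/(282.7898−198.1755)=-0.7445; B=V−Δ·S=214.8979
Node (2,2) S=317.7413: V=(p*·131.5515+(1−p*)·10.8098)/1.03=53.6830; Δ=(131.5515−10.8098)/(403.5315−282.7898)=1.0000; B=V−Δ·S=-264.0583
Node (1,0) S=175.3300: V=(p*·49.1222+(1−p*)·108.0146)/1.03=83.8033; Δ=(49.1222−108.0146)/(222.6691−156.0437)=-0.8839; B=V−Δ·S=238.7830
Node (1,1) S=250.1900: V=(p*·53.6830+(1−p*)·49.1222)/1.03=49.3229; Δ=(53.6830−49.1222)/(317.7413−222.6691)=0.0480; B=V−Δ·S=37.3207
Node (0,0) S=197.0000: V=(p*·49.3229+(1−p*)·83.8033)/1.03=69.0291; Δ=(49.3229−83.8033)/(250.1900−175.3300)=-0.4606; B=V−Δ·S=159.7671
The time-0 hedge costs 69.0291, which is the no-arbitrage price.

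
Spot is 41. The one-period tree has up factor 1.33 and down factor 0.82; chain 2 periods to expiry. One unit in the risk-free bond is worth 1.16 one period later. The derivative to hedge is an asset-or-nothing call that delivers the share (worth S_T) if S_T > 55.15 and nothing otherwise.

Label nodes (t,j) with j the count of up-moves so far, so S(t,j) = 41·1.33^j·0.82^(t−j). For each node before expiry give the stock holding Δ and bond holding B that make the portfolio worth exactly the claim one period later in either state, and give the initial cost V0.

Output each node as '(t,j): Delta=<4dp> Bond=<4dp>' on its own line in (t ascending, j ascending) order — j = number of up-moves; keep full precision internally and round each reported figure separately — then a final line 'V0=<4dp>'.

(0,0): Delta=1.9934 Bond=-57.7728
(1,0): Delta=0.0000 Bond=0.0000
(1,1): Delta=2.6078 Bond=-100.5247
V0=23.9546

The replicating-portfolio and risk-neutral prices coincide; use p* = (1.16−0.82)/(1.33−0.82) = 0.6667 for the latter.
Terminal payoffs: V(2,0)=0.0000, V(2,1)=0.0000, V(2,2)=72.5249
Node (1,0) S=33.6200: V=(p*·0.0000+(1−p*)·0.0000)/1.16=0.0000; Δ=(0.0000−0.0000)/(44.7146−27.5684)=0.0000; B=V−Δ·S=0.0000
Node (1,1) S=54.5300: V=(p*·72.5249+(1−p*)·0.0000)/1.16=41.6810; Δ=(72.5249−0.0000)/(72.5249−44.7146)=2.6078; B=V−Δ·S=-100.5247
Node (0,0) S=41.0000: V=(p*·41.6810+(1−p*)·0.0000)/1.16=23.9546; Δ=(41.6810−0.0000)/(54.5300−33.6200)=1.9934; B=V−Δ·S=-57.7728
Check: Δ(0,0)·S0 + B(0,0) = 23.9546 = V0.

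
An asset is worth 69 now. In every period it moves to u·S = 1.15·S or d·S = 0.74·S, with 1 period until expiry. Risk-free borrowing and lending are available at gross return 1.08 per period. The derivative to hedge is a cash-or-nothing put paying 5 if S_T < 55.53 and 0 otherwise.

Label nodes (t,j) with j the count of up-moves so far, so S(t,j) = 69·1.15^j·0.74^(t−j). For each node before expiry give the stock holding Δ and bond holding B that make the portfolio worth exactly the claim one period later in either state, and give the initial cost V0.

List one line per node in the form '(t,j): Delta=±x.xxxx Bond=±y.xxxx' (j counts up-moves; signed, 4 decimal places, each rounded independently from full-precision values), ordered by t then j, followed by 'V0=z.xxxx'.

(0,0): Delta=-0.1767 Bond=12.9855
V0=0.7904

No-arbitrage ⇒ martingale measure with p* = (R−d)/(u−d) = 0.8293.
Terminal values V(1,·): V(1,0)=5.0000, V(1,1)=0.0000
(0,0): S=69.0000. Δ = (V_up−V_dn)/(S_up−S_dn) = (0.0000−5.0000)/(79.3500−51.0600) = -0.1767. V = [p*·0.0000 + (1−p*)·5.0000]/1.08 = 0.7904. B = V − Δ·S = 12.9855.
Check: Δ(0,0)·S0 + B(0,0) = 0.7904 = V0.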